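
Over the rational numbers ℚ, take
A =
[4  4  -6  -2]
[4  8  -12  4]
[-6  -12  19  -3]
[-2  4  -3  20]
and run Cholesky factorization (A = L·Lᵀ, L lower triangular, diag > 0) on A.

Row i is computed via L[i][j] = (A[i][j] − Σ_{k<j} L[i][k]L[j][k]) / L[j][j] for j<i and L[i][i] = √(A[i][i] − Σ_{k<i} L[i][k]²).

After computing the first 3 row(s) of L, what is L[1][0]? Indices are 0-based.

L[1][0] = 2

Step 1: L[0][0] = √(4) = 2.
  L[1][0] = (4) / L[0][0] = 2.
Step 2: L[1][1] = √(4) = 2.
  L[2][0] = (-6) / L[0][0] = -3.
  L[2][1] = (-6) / L[1][1] = -3.
Step 3: L[2][2] = √(1) = 1.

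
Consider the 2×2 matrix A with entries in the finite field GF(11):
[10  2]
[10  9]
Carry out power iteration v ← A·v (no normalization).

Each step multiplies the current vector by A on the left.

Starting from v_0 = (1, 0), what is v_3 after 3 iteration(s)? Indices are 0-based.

v_0 = (1, 0).
v_1 = A·v_0 = (10, 10).
v_2 = A·v_1 = (10, 3).
v_3 = A·v_2 = (7, 6).

v_3 = (7, 6)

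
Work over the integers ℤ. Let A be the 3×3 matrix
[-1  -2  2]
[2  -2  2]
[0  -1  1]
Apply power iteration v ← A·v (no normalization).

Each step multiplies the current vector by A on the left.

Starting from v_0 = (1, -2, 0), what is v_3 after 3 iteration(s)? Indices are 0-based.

v_3 = (7, -26, -2)

v_0 = (1, -2, 0).
v_1 = A·v_0 = (3, 6, 2).
v_2 = A·v_1 = (-11, -2, -4).
v_3 = A·v_2 = (7, -26, -2).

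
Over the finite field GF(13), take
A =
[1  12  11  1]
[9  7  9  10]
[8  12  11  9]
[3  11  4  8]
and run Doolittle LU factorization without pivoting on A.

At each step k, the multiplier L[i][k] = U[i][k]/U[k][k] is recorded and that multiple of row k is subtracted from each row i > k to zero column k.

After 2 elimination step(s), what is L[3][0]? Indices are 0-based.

L[3][0] = 3

k=0: U[0][0]=1
  eliminate (1,0): mult=9, new row 1: (0, 3, 1, 1); set L[1][0]=9
  eliminate (2,0): mult=8, new row 2: (0, 7, 1, 1); set L[2][0]=8
  eliminate (3,0): mult=3, new row 3: (0, 1, 10, 5); set L[3][0]=3
k=1: U[1][1]=3
  eliminate (2,1): mult=11, new row 2: (0, 0, 3, 3); set L[2][1]=11
  eliminate (3,1): mult=9, new row 3: (0, 0, 1, 9); set L[3][1]=9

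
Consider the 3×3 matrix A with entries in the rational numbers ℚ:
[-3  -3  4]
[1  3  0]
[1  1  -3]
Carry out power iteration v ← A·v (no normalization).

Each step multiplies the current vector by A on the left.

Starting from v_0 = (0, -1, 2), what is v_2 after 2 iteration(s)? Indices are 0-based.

v_0 = (0, -1, 2).
v_1 = A·v_0 = (11, -3, -7).
v_2 = A·v_1 = (-52, 2, 29).

v_2 = (-52, 2, 29)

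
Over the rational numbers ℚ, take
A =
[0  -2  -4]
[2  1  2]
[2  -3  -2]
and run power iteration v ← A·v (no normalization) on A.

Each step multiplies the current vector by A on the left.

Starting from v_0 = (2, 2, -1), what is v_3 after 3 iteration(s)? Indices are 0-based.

v_3 = (40, -36, -4)

v_0 = (2, 2, -1).
v_1 = A·v_0 = (0, 4, 0).
v_2 = A·v_1 = (-8, 4, -12).
v_3 = A·v_2 = (40, -36, -4).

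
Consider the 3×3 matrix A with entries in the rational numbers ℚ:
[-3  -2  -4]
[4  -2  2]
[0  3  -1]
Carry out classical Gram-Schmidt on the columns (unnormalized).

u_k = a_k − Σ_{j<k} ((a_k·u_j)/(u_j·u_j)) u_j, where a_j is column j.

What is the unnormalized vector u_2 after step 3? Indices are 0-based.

Step 1: u_0 = a_0 = (-3, 4, 0).
Step 2: u_1 = a_1 − (-2/25)·u_0 = (-56/25, -42/25, 3).
Step 3: u_2 = a_2 − (4/5)·u_0 − (65/421)·u_1 = (-528/421, -396/421, -616/421).

u_2 = (-528/421, -396/421, -616/421)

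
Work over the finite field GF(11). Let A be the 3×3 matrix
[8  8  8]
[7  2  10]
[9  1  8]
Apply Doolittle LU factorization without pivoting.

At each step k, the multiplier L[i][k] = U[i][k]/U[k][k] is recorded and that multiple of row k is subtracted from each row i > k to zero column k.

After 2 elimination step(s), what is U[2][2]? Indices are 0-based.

[col 0] pivot 8
  R1 -= 5*R0 → (0, 6, 3)  (L[1][0] := 5)
  R2 -= 8*R0 → (0, 3, 10)  (L[2][0] := 8)
[col 1] pivot 6
  R2 -= 6*R1 → (0, 0, 3)  (L[2][1] := 6)

U[2][2] = 3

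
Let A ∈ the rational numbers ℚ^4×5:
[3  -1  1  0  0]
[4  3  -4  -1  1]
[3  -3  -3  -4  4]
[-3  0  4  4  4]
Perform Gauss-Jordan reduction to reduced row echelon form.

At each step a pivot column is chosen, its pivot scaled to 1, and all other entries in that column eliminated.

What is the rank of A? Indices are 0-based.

step 1: normalize row 0 (÷3) = (1, -1/3, 1/3, 0, 0)
  row 1: subtract 4×row0 = (0, 13/3, -16/3, -1, 1)
  row 2: subtract 3×row0 = (0, -2, -4, -4, 4)
  row 3: subtract -3×row0 = (0, -1, 5, 4, 4)
step 2: normalize row 1 (÷13/3) = (0, 1, -16/13, -3/13, 3/13)
  row 0: subtract -1/3×row1 = (1, 0, -1/13, -1/13, 1/13)
  row 2: subtract -2×row1 = (0, 0, -84/13, -58/13, 58/13)
  row 3: subtract -1×row1 = (0, 0, 49/13, 49/13, 55/13)
step 3: normalize row 2 (÷-84/13) = (0, 0, 1, 29/42, -29/42)
  row 0: subtract -1/13×row2 = (1, 0, 0, -1/42, 1/42)
  row 1: subtract -16/13×row2 = (0, 1, 0, 13/21, -13/21)
  row 3: subtract 49/13×row2 = (0, 0, 0, 7/6, 41/6)
step 4: normalize row 3 (÷7/6) = (0, 0, 0, 1, 41/7)
  row 0: subtract -1/42×row3 = (1, 0, 0, 0, 8/49)
  row 1: subtract 13/21×row3 = (0, 1, 0, 0, -208/49)
  row 2: subtract 29/42×row3 = (0, 0, 1, 0, -232/49)

rank = 4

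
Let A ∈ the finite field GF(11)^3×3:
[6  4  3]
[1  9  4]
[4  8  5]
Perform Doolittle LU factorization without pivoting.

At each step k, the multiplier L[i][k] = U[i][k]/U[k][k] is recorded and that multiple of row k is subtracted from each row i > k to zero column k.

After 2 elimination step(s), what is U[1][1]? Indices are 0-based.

[col 0] pivot 6
  R1 -= 2*R0 → (0, 1, 9)  (L[1][0] := 2)
  R2 -= 8*R0 → (0, 9, 3)  (L[2][0] := 8)
[col 1] pivot 1
  R2 -= 9*R1 → (0, 0, 10)  (L[2][1] := 9)

U[1][1] = 1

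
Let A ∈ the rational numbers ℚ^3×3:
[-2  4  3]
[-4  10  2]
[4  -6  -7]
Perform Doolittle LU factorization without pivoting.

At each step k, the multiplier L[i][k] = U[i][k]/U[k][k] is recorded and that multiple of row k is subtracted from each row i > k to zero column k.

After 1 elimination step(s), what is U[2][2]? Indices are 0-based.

U[2][2] = -1

[col 0] pivot -2
  R1 -= 2*R0 → (0, 2, -4)  (L[1][0] := 2)
  R2 -= -2*R0 → (0, 2, -1)  (L[2][0] := -2)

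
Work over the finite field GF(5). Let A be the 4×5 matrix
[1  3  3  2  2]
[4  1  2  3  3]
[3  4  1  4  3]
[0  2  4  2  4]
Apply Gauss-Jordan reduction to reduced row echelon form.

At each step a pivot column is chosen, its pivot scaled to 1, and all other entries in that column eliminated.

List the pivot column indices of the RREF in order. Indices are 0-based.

[1] R0 /= 1  ⇒  (1, 3, 3, 2, 2)
     R1 -= 4·R0  ⇒  (0, 4, 0, 0, 0)
     R2 -= 3·R0  ⇒  (0, 0, 2, 3, 2)
[2] R1 /= 4  ⇒  (0, 1, 0, 0, 0)
     R0 -= 3·R1  ⇒  (1, 0, 3, 2, 2)
     R3 -= 2·R1  ⇒  (0, 0, 4, 2, 4)
[3] R2 /= 2  ⇒  (0, 0, 1, 4, 1)
     R0 -= 3·R2  ⇒  (1, 0, 0, 0, 4)
     R3 -= 4·R2  ⇒  (0, 0, 0, 1, 0)
[4] R3 /= 1  ⇒  (0, 0, 0, 1, 0)
     R2 -= 4·R3  ⇒  (0, 0, 1, 0, 1)

pivot columns: 0, 1, 2, 3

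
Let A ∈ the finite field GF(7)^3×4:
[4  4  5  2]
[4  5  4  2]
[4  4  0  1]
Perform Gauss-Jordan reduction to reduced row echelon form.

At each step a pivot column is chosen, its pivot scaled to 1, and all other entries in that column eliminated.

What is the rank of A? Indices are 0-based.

rank = 3

step 1: normalize row 0 (÷4) = (1, 1, 3, 4)
  row 1: subtract 4×row0 = (0, 1, 6, 0)
  row 2: subtract 4×row0 = (0, 0, 2, 6)
step 2: normalize row 1 (÷1) = (0, 1, 6, 0)
  row 0: subtract 1×row1 = (1, 0, 4, 4)
step 3: normalize row 2 (÷2) = (0, 0, 1, 3)
  row 0: subtract 4×row2 = (1, 0, 0, 6)
  row 1: subtract 6×row2 = (0, 1, 0, 3)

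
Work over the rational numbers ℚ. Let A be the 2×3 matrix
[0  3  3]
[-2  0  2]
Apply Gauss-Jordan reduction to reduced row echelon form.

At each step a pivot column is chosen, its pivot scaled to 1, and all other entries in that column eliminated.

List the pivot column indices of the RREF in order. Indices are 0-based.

[1] R0 <-> R1
[1] R0 /= -2  ⇒  (1, 0, -1)
[2] R1 /= 3  ⇒  (0, 1, 1)

pivot columns: 0, 1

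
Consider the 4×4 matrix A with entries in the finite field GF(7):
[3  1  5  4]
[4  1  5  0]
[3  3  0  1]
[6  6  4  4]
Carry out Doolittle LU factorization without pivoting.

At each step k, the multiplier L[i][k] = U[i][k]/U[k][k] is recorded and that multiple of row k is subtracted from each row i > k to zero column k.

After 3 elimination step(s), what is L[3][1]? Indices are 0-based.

k=0: U[0][0]=3
  eliminate (1,0): mult=6, new row 1: (0, 2, 3, 4); set L[1][0]=6
  eliminate (2,0): mult=1, new row 2: (0, 2, 2, 4); set L[2][0]=1
  eliminate (3,0): mult=2, new row 3: (0, 4, 1, 3); set L[3][0]=2
k=1: U[1][1]=2
  eliminate (2,1): mult=1, new row 2: (0, 0, 6, 0); set L[2][1]=1
  eliminate (3,1): mult=2, new row 3: (0, 0, 2, 2); set L[3][1]=2
k=2: U[2][2]=6
  eliminate (3,2): mult=5, new row 3: (0, 0, 0, 2); set L[3][2]=5

L[3][1] = 2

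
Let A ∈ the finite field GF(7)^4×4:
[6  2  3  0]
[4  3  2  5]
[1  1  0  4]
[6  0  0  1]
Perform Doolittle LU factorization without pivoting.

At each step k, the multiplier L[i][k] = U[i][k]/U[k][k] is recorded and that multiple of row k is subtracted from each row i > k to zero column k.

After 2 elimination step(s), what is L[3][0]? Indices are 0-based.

k=0: U[0][0]=6
  eliminate (1,0): mult=3, new row 1: (0, 4, 0, 5); set L[1][0]=3
  eliminate (2,0): mult=6, new row 2: (0, 3, 3, 4); set L[2][0]=6
  eliminate (3,0): mult=1, new row 3: (0, 5, 4, 1); set L[3][0]=1
k=1: U[1][1]=4
  eliminate (2,1): mult=6, new row 2: (0, 0, 3, 2); set L[2][1]=6
  eliminate (3,1): mult=3, new row 3: (0, 0, 4, 0); set L[3][1]=3

L[3][0] = 1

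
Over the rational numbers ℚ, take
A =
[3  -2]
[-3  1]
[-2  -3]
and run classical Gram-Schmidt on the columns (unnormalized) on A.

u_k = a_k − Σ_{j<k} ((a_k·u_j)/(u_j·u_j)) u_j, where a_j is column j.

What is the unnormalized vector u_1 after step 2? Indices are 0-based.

Step 1: u_0 = a_0 = (3, -3, -2).
Step 2: u_1 = a_1 − (-3/22)·u_0 = (-35/22, 13/22, -36/11).

u_1 = (-35/22, 13/22, -36/11)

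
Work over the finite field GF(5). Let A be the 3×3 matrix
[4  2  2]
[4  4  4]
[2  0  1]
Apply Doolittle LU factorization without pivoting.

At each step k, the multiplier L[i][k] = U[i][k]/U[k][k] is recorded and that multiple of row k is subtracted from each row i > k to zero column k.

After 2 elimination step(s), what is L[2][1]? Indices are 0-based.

[col 0] pivot 4
  R1 -= 1*R0 → (0, 2, 2)  (L[1][0] := 1)
  R2 -= 3*R0 → (0, 4, 0)  (L[2][0] := 3)
[col 1] pivot 2
  R2 -= 2*R1 → (0, 0, 1)  (L[2][1] := 2)

L[2][1] = 2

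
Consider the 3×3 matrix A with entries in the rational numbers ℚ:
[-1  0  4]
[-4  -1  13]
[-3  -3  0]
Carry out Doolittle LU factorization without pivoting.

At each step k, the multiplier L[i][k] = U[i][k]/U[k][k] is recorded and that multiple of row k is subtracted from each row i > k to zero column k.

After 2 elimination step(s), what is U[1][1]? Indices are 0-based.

k=0: U[0][0]=-1
  eliminate (1,0): mult=4, new row 1: (0, -1, -3); set L[1][0]=4
  eliminate (2,0): mult=3, new row 2: (0, -3, -12); set L[2][0]=3
k=1: U[1][1]=-1
  eliminate (2,1): mult=3, new row 2: (0, 0, -3); set L[2][1]=3

U[1][1] = -1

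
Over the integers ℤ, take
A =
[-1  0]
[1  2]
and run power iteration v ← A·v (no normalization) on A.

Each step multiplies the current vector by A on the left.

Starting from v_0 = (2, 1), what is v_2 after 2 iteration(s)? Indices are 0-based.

v_0 = (2, 1).
v_1 = A·v_0 = (-2, 4).
v_2 = A·v_1 = (2, 6).

v_2 = (2, 6)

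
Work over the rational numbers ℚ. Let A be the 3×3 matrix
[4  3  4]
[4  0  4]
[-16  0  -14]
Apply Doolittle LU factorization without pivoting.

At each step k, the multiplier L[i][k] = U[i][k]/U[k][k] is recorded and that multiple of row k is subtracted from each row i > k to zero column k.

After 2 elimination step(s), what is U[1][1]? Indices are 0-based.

[col 0] pivot 4
  R1 -= 1*R0 → (0, -3, 0)  (L[1][0] := 1)
  R2 -= -4*R0 → (0, 12, 2)  (L[2][0] := -4)
[col 1] pivot -3
  R2 -= -4*R1 → (0, 0, 2)  (L[2][1] := -4)

U[1][1] = -3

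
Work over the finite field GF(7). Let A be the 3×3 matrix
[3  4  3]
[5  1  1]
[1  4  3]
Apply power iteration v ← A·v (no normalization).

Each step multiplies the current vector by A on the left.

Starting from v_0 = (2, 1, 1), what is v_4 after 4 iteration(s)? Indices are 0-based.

v_4 = (5, 0, 2)

v_0 = (2, 1, 1).
v_1 = A·v_0 = (6, 5, 2).
v_2 = A·v_1 = (2, 2, 4).
v_3 = A·v_2 = (5, 2, 1).
v_4 = A·v_3 = (5, 0, 2).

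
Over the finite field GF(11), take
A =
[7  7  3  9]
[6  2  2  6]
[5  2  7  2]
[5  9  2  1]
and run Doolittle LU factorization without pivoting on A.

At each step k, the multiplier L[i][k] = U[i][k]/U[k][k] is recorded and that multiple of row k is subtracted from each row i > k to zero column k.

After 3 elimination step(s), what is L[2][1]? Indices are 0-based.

Step 1: pivot at (0,0) is 7.
  row1 ← row1 − (4)·row0  ⇒  L[1][0]=4, U row1=(0, 7, 1, 3)
  row2 ← row2 − (7)·row0  ⇒  L[2][0]=7, U row2=(0, 8, 8, 5)
  row3 ← row3 − (7)·row0  ⇒  L[3][0]=7, U row3=(0, 4, 3, 4)
Step 2: pivot at (1,1) is 7.
  row2 ← row2 − (9)·row1  ⇒  L[2][1]=9, U row2=(0, 0, 10, 0)
  row3 ← row3 − (10)·row1  ⇒  L[3][1]=10, U row3=(0, 0, 4, 7)
Step 3: pivot at (2,2) is 10.
  row3 ← row3 − (7)·row2  ⇒  L[3][2]=7, U row3=(0, 0, 0, 7)

L[2][1] = 9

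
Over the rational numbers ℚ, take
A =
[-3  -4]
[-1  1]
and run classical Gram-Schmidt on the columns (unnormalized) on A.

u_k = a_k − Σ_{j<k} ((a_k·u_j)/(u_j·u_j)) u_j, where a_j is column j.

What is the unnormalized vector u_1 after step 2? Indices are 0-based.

u_1 = (-7/10, 21/10)

Step 1: u_0 = a_0 = (-3, -1).
Step 2: u_1 = a_1 − (11/10)·u_0 = (-7/10, 21/10).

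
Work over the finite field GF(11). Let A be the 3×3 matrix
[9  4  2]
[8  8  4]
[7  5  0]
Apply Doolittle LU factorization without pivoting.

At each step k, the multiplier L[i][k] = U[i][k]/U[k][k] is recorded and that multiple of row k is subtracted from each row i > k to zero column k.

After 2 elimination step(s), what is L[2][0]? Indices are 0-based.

Step 1: pivot at (0,0) is 9.
  row1 ← row1 − (7)·row0  ⇒  L[1][0]=7, U row1=(0, 2, 1)
  row2 ← row2 − (2)·row0  ⇒  L[2][0]=2, U row2=(0, 8, 7)
Step 2: pivot at (1,1) is 2.
  row2 ← row2 − (4)·row1  ⇒  L[2][1]=4, U row2=(0, 0, 3)

L[2][0] = 2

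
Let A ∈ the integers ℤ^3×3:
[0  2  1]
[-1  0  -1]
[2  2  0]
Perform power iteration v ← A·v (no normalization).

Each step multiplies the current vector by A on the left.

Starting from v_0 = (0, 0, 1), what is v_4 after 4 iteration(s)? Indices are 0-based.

v_4 = (-2, 8, 0)

v_0 = (0, 0, 1).
v_1 = A·v_0 = (1, -1, 0).
v_2 = A·v_1 = (-2, -1, 0).
v_3 = A·v_2 = (-2, 2, -6).
v_4 = A·v_3 = (-2, 8, 0).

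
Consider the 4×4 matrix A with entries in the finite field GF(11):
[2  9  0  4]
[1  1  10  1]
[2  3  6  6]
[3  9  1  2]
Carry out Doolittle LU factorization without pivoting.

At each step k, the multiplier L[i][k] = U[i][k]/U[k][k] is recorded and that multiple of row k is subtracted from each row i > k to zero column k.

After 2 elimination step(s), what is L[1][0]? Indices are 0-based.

L[1][0] = 6

Step 1: pivot at (0,0) is 2.
  row1 ← row1 − (6)·row0  ⇒  L[1][0]=6, U row1=(0, 2, 10, 10)
  row2 ← row2 − (1)·row0  ⇒  L[2][0]=1, U row2=(0, 5, 6, 2)
  row3 ← row3 − (7)·row0  ⇒  L[3][0]=7, U row3=(0, 1, 1, 7)
Step 2: pivot at (1,1) is 2.
  row2 ← row2 − (8)·row1  ⇒  L[2][1]=8, U row2=(0, 0, 3, 10)
  row3 ← row3 − (6)·row1  ⇒  L[3][1]=6, U row3=(0, 0, 7, 2)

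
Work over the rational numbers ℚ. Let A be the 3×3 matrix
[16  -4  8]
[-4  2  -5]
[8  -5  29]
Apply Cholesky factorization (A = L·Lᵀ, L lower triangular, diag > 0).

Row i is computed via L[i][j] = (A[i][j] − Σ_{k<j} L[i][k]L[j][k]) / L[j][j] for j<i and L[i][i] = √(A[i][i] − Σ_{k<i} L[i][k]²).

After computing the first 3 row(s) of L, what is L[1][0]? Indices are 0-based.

L[1][0] = -1

Step 1: L[0][0] = √(16) = 4.
  L[1][0] = (-4) / L[0][0] = -1.
Step 2: L[1][1] = √(1) = 1.
  L[2][0] = (8) / L[0][0] = 2.
  L[2][1] = (-3) / L[1][1] = -3.
Step 3: L[2][2] = √(16) = 4.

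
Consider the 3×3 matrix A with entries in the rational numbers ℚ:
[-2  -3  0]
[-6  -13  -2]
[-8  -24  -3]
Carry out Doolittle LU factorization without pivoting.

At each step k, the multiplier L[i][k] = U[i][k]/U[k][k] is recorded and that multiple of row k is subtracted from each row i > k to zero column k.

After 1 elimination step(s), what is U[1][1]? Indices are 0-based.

U[1][1] = -4

k=0: U[0][0]=-2
  eliminate (1,0): mult=3, new row 1: (0, -4, -2); set L[1][0]=3
  eliminate (2,0): mult=4, new row 2: (0, -12, -3); set L[2][0]=4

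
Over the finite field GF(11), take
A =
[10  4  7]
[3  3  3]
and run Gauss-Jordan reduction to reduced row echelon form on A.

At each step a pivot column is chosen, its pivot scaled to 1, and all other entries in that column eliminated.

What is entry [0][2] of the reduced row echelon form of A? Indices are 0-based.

pivot(0,0)=10: scale R0 → (1, 7, 4)
  clear (1,0): R1 −= (3)R0 → (0, 4, 2)
pivot(1,1)=4: scale R1 → (0, 1, 6)
  clear (0,1): R0 −= (7)R1 → (1, 0, 6)

M[0][2] = 6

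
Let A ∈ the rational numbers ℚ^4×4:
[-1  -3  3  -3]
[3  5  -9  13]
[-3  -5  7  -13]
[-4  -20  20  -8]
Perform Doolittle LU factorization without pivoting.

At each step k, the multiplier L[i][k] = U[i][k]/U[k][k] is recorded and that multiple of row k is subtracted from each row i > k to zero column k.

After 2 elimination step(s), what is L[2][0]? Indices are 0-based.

k=0: U[0][0]=-1
  eliminate (1,0): mult=-3, new row 1: (0, -4, 0, 4); set L[1][0]=-3
  eliminate (2,0): mult=3, new row 2: (0, 4, -2, -4); set L[2][0]=3
  eliminate (3,0): mult=4, new row 3: (0, -8, 8, 4); set L[3][0]=4
k=1: U[1][1]=-4
  eliminate (2,1): mult=-1, new row 2: (0, 0, -2, 0); set L[2][1]=-1
  eliminate (3,1): mult=2, new row 3: (0, 0, 8, -4); set L[3][1]=2

L[2][0] = 3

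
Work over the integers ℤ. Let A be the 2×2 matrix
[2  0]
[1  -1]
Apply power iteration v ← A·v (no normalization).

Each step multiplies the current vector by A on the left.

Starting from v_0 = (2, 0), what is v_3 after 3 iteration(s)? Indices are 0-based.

v_0 = (2, 0).
v_1 = A·v_0 = (4, 2).
v_2 = A·v_1 = (8, 2).
v_3 = A·v_2 = (16, 6).

v_3 = (16, 6)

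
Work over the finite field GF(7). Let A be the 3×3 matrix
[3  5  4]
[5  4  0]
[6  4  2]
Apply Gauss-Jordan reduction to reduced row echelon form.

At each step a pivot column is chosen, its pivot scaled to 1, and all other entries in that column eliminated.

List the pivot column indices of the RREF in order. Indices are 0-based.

pivot columns: 0, 1

pivot(0,0)=3: scale R0 → (1, 4, 6)
  clear (1,0): R1 −= (5)R0 → (0, 5, 5)
  clear (2,0): R2 −= (6)R0 → (0, 1, 1)
pivot(1,1)=5: scale R1 → (0, 1, 1)
  clear (0,1): R0 −= (4)R1 → (1, 0, 2)
  clear (2,1): R2 −= (1)R1 → (0, 0, 0)
col 2: no nonzero at/below row 2; advance.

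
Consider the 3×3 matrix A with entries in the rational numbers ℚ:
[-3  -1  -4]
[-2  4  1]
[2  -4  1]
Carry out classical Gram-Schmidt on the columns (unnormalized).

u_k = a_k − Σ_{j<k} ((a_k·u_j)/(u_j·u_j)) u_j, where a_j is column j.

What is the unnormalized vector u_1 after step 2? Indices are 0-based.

Step 1: u_0 = a_0 = (-3, -2, 2).
Step 2: u_1 = a_1 − (-13/17)·u_0 = (-56/17, 42/17, -42/17).

u_1 = (-56/17, 42/17, -42/17)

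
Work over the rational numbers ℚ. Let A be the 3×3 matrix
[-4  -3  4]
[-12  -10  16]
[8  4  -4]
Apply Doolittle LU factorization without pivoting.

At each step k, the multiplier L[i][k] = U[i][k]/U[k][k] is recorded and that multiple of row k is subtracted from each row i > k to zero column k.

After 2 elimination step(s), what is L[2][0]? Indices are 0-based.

[col 0] pivot -4
  R1 -= 3*R0 → (0, -1, 4)  (L[1][0] := 3)
  R2 -= -2*R0 → (0, -2, 4)  (L[2][0] := -2)
[col 1] pivot -1
  R2 -= 2*R1 → (0, 0, -4)  (L[2][1] := 2)

L[2][0] = -2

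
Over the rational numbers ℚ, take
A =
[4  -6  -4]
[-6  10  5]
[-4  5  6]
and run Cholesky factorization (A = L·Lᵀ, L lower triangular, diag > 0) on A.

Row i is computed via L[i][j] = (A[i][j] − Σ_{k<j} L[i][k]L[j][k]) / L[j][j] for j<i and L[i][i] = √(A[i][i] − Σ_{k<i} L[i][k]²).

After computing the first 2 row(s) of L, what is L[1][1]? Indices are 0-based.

L[1][1] = 1

Step 1: L[0][0] = √(4) = 2.
  L[1][0] = (-6) / L[0][0] = -3.
Step 2: L[1][1] = √(1) = 1.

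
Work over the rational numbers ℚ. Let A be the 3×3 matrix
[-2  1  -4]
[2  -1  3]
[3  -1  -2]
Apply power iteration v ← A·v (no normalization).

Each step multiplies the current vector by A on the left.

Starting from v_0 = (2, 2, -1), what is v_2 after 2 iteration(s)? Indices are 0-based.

v_2 = (-29, 23, -5)

v_0 = (2, 2, -1).
v_1 = A·v_0 = (2, -1, 6).
v_2 = A·v_1 = (-29, 23, -5).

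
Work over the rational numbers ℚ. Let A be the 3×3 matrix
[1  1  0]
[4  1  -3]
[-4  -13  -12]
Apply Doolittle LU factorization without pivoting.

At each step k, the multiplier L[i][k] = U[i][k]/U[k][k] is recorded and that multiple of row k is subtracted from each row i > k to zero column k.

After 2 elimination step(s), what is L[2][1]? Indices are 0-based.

L[2][1] = 3

Step 1: pivot at (0,0) is 1.
  row1 ← row1 − (4)·row0  ⇒  L[1][0]=4, U row1=(0, -3, -3)
  row2 ← row2 − (-4)·row0  ⇒  L[2][0]=-4, U row2=(0, -9, -12)
Step 2: pivot at (1,1) is -3.
  row2 ← row2 − (3)·row1  ⇒  L[2][1]=3, U row2=(0, 0, -3)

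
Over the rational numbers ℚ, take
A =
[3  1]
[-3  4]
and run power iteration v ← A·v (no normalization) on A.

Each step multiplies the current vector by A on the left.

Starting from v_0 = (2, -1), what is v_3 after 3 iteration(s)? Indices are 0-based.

v_0 = (2, -1).
v_1 = A·v_0 = (5, -10).
v_2 = A·v_1 = (5, -55).
v_3 = A·v_2 = (-40, -235).

v_3 = (-40, -235)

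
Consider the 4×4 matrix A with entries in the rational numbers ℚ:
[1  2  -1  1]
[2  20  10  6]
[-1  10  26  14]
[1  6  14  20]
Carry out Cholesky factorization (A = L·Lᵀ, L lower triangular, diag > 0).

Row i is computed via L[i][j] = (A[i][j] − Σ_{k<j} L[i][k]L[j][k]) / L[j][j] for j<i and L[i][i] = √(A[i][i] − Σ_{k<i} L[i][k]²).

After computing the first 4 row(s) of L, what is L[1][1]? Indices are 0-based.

L[1][1] = 4

Step 1: L[0][0] = √(1) = 1.
  L[1][0] = (2) / L[0][0] = 2.
Step 2: L[1][1] = √(16) = 4.
  L[2][0] = (-1) / L[0][0] = -1.
  L[2][1] = (12) / L[1][1] = 3.
Step 3: L[2][2] = √(16) = 4.
  L[3][0] = (1) / L[0][0] = 1.
  L[3][1] = (4) / L[1][1] = 1.
  L[3][2] = (12) / L[2][2] = 3.
Step 4: L[3][3] = √(9) = 3.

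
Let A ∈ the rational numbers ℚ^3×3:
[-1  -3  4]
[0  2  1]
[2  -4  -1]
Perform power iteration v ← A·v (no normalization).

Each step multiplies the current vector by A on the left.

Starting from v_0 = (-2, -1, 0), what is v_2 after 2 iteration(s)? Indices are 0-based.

v_2 = (1, -4, 18)

v_0 = (-2, -1, 0).
v_1 = A·v_0 = (5, -2, 0).
v_2 = A·v_1 = (1, -4, 18).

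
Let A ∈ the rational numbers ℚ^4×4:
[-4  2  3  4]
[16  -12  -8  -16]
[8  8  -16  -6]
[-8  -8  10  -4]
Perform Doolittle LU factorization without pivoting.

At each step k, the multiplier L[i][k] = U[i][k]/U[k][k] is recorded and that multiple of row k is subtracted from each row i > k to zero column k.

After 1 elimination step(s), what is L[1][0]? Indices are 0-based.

L[1][0] = -4

k=0: U[0][0]=-4
  eliminate (1,0): mult=-4, new row 1: (0, -4, 4, 0); set L[1][0]=-4
  eliminate (2,0): mult=-2, new row 2: (0, 12, -10, 2); set L[2][0]=-2
  eliminate (3,0): mult=2, new row 3: (0, -12, 4, -12); set L[3][0]=2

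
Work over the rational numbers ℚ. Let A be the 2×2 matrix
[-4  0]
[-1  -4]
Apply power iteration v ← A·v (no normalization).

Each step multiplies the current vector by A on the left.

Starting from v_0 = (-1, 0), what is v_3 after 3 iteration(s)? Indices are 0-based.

v_3 = (64, 48)

v_0 = (-1, 0).
v_1 = A·v_0 = (4, 1).
v_2 = A·v_1 = (-16, -8).
v_3 = A·v_2 = (64, 48).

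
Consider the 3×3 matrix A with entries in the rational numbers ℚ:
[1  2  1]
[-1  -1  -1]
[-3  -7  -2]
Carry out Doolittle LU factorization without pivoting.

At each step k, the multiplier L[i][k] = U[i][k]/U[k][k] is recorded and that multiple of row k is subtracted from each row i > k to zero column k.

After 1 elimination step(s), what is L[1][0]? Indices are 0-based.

Step 1: pivot at (0,0) is 1.
  row1 ← row1 − (-1)·row0  ⇒  L[1][0]=-1, U row1=(0, 1, 0)
  row2 ← row2 − (-3)·row0  ⇒  L[2][0]=-3, U row2=(0, -1, 1)

L[1][0] = -1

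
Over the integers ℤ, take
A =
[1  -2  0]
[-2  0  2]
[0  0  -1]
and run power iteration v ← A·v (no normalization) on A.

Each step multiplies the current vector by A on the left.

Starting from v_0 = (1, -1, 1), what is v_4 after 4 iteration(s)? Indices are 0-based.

v_0 = (1, -1, 1).
v_1 = A·v_0 = (3, 0, -1).
v_2 = A·v_1 = (3, -8, 1).
v_3 = A·v_2 = (19, -4, -1).
v_4 = A·v_3 = (27, -40, 1).

v_4 = (27, -40, 1)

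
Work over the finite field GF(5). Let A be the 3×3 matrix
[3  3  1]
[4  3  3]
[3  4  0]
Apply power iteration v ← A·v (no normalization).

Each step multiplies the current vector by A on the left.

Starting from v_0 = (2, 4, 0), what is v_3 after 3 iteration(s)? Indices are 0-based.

v_3 = (1, 0, 0)

v_0 = (2, 4, 0).
v_1 = A·v_0 = (3, 0, 2).
v_2 = A·v_1 = (1, 3, 4).
v_3 = A·v_2 = (1, 0, 0).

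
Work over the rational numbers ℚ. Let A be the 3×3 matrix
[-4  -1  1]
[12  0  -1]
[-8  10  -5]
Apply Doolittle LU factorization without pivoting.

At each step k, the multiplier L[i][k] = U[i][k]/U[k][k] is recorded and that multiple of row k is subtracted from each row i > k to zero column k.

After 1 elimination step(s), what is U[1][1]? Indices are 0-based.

[col 0] pivot -4
  R1 -= -3*R0 → (0, -3, 2)  (L[1][0] := -3)
  R2 -= 2*R0 → (0, 12, -7)  (L[2][0] := 2)

U[1][1] = -3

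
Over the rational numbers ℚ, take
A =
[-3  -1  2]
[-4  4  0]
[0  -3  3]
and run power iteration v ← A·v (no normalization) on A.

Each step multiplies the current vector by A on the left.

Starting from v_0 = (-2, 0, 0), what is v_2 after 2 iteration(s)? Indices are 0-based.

v_0 = (-2, 0, 0).
v_1 = A·v_0 = (6, 8, 0).
v_2 = A·v_1 = (-26, 8, -24).

v_2 = (-26, 8, -24)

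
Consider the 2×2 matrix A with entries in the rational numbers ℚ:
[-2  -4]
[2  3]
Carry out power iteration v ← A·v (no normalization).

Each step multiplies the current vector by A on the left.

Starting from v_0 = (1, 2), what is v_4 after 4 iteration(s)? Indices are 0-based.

v_4 = (32, -20)

v_0 = (1, 2).
v_1 = A·v_0 = (-10, 8).
v_2 = A·v_1 = (-12, 4).
v_3 = A·v_2 = (8, -12).
v_4 = A·v_3 = (32, -20).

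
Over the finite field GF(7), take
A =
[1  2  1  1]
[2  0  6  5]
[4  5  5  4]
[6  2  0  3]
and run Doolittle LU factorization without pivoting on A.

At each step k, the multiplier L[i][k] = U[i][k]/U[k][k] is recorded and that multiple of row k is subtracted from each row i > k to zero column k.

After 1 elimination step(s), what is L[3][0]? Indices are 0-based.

[col 0] pivot 1
  R1 -= 2*R0 → (0, 3, 4, 3)  (L[1][0] := 2)
  R2 -= 4*R0 → (0, 4, 1, 0)  (L[2][0] := 4)
  R3 -= 6*R0 → (0, 4, 1, 4)  (L[3][0] := 6)

L[3][0] = 6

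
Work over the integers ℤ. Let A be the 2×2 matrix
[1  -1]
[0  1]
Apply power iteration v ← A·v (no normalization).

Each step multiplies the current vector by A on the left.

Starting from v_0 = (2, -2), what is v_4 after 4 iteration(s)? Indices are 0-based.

v_4 = (10, -2)

v_0 = (2, -2).
v_1 = A·v_0 = (4, -2).
v_2 = A·v_1 = (6, -2).
v_3 = A·v_2 = (8, -2).
v_4 = A·v_3 = (10, -2).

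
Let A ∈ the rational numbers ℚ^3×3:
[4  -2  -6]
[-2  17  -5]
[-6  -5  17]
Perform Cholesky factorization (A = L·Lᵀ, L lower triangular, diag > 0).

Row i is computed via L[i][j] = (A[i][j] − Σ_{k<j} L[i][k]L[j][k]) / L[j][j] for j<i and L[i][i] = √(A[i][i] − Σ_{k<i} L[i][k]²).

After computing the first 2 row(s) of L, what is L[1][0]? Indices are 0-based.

Step 1: L[0][0] = √(4) = 2.
  L[1][0] = (-2) / L[0][0] = -1.
Step 2: L[1][1] = √(16) = 4.

L[1][0] = -1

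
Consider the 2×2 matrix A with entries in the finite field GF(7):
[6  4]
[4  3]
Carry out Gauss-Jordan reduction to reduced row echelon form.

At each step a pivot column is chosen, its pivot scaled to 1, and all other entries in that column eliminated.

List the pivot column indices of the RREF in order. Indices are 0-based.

pivot(0,0)=6: scale R0 → (1, 3)
  clear (1,0): R1 −= (4)R0 → (0, 5)
pivot(1,1)=5: scale R1 → (0, 1)
  clear (0,1): R0 −= (3)R1 → (1, 0)

pivot columns: 0, 1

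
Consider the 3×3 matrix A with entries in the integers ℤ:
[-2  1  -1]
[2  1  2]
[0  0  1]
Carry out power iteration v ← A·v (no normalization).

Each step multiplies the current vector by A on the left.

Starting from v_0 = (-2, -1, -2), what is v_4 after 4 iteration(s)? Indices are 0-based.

v_0 = (-2, -1, -2).
v_1 = A·v_0 = (5, -9, -2).
v_2 = A·v_1 = (-17, -3, -2).
v_3 = A·v_2 = (33, -41, -2).
v_4 = A·v_3 = (-105, 21, -2).

v_4 = (-105, 21, -2)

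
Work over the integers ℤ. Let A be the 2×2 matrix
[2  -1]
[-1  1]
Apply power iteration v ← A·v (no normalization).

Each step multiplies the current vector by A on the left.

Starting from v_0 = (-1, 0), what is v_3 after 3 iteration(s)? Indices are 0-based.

v_3 = (-13, 8)

v_0 = (-1, 0).
v_1 = A·v_0 = (-2, 1).
v_2 = A·v_1 = (-5, 3).
v_3 = A·v_2 = (-13, 8).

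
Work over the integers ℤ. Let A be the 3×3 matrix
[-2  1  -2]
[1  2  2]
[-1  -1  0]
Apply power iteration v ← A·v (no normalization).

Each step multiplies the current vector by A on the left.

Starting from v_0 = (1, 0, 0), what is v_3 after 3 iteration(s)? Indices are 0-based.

v_3 = (-18, 5, -5)

v_0 = (1, 0, 0).
v_1 = A·v_0 = (-2, 1, -1).
v_2 = A·v_1 = (7, -2, 1).
v_3 = A·v_2 = (-18, 5, -5).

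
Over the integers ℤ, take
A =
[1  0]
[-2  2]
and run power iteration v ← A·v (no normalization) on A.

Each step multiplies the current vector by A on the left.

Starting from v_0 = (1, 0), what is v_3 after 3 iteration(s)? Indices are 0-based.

v_3 = (1, -14)

v_0 = (1, 0).
v_1 = A·v_0 = (1, -2).
v_2 = A·v_1 = (1, -6).
v_3 = A·v_2 = (1, -14).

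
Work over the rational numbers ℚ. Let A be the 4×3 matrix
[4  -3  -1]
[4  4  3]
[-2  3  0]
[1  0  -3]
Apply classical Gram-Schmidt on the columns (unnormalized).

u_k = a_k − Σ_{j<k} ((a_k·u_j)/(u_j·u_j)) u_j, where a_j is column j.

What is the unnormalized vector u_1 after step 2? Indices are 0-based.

Step 1: u_0 = a_0 = (4, 4, -2, 1).
Step 2: u_1 = a_1 − (-2/37)·u_0 = (-103/37, 156/37, 107/37, 2/37).

u_1 = (-103/37, 156/37, 107/37, 2/37)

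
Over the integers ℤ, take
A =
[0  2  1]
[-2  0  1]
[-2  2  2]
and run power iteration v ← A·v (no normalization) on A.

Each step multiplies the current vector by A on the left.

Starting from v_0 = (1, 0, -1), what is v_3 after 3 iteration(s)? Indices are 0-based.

v_3 = (-16, 8, -8)

v_0 = (1, 0, -1).
v_1 = A·v_0 = (-1, -3, -4).
v_2 = A·v_1 = (-10, -2, -12).
v_3 = A·v_2 = (-16, 8, -8).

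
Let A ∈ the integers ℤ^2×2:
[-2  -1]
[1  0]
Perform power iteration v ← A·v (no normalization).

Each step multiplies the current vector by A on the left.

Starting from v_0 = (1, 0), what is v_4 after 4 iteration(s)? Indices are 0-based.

v_0 = (1, 0).
v_1 = A·v_0 = (-2, 1).
v_2 = A·v_1 = (3, -2).
v_3 = A·v_2 = (-4, 3).
v_4 = A·v_3 = (5, -4).

v_4 = (5, -4)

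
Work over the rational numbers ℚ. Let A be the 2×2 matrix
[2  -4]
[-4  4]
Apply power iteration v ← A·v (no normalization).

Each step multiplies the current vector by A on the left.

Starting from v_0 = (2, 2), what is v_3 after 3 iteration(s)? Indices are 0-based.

v_3 = (-80, 96)

v_0 = (2, 2).
v_1 = A·v_0 = (-4, 0).
v_2 = A·v_1 = (-8, 16).
v_3 = A·v_2 = (-80, 96).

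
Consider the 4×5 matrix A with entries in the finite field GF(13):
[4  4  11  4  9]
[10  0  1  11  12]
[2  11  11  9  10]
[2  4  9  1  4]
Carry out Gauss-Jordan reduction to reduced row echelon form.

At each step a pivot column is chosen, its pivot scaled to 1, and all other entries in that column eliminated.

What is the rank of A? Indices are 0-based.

rank = 4

step 1: normalize row 0 (÷4) = (1, 1, 6, 1, 12)
  row 1: subtract 10×row0 = (0, 3, 6, 1, 9)
  row 2: subtract 2×row0 = (0, 9, 12, 7, 12)
  row 3: subtract 2×row0 = (0, 2, 10, 12, 6)
step 2: normalize row 1 (÷3) = (0, 1, 2, 9, 3)
  row 0: subtract 1×row1 = (1, 0, 4, 5, 9)
  row 2: subtract 9×row1 = (0, 0, 7, 4, 11)
  row 3: subtract 2×row1 = (0, 0, 6, 7, 0)
step 3: normalize row 2 (÷7) = (0, 0, 1, 8, 9)
  row 0: subtract 4×row2 = (1, 0, 0, 12, 12)
  row 1: subtract 2×row2 = (0, 1, 0, 6, 11)
  row 3: subtract 6×row2 = (0, 0, 0, 11, 11)
step 4: normalize row 3 (÷11) = (0, 0, 0, 1, 1)
  row 0: subtract 12×row3 = (1, 0, 0, 0, 0)
  row 1: subtract 6×row3 = (0, 1, 0, 0, 5)
  row 2: subtract 8×row3 = (0, 0, 1, 0, 1)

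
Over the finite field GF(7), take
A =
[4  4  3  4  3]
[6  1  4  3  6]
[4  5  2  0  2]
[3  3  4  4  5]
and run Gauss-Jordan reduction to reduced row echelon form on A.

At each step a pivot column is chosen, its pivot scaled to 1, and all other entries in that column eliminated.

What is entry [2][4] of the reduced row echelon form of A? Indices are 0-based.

pivot(0,0)=4: scale R0 → (1, 1, 6, 1, 6)
  clear (1,0): R1 −= (6)R0 → (0, 2, 3, 4, 5)
  clear (2,0): R2 −= (4)R0 → (0, 1, 6, 3, 6)
  clear (3,0): R3 −= (3)R0 → (0, 0, 0, 1, 1)
pivot(1,1)=2: scale R1 → (0, 1, 5, 2, 6)
  clear (0,1): R0 −= (1)R1 → (1, 0, 1, 6, 0)
  clear (2,1): R2 −= (1)R1 → (0, 0, 1, 1, 0)
pivot(2,2)=1: scale R2 → (0, 0, 1, 1, 0)
  clear (0,2): R0 −= (1)R2 → (1, 0, 0, 5, 0)
  clear (1,2): R1 −= (5)R2 → (0, 1, 0, 4, 6)
pivot(3,3)=1: scale R3 → (0, 0, 0, 1, 1)
  clear (0,3): R0 −= (5)R3 → (1, 0, 0, 0, 2)
  clear (1,3): R1 −= (4)R3 → (0, 1, 0, 0, 2)
  clear (2,3): R2 −= (1)R3 → (0, 0, 1, 0, 6)

M[2][4] = 6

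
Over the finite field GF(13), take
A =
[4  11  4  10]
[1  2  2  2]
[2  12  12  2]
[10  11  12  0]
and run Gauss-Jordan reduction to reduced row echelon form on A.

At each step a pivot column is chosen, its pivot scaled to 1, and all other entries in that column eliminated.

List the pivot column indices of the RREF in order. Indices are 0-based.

step 1: normalize row 0 (÷4) = (1, 6, 1, 9)
  row 1: subtract 1×row0 = (0, 9, 1, 6)
  row 2: subtract 2×row0 = (0, 0, 10, 10)
  row 3: subtract 10×row0 = (0, 3, 2, 1)
step 2: normalize row 1 (÷9) = (0, 1, 3, 5)
  row 0: subtract 6×row1 = (1, 0, 9, 5)
  row 3: subtract 3×row1 = (0, 0, 6, 12)
step 3: normalize row 2 (÷10) = (0, 0, 1, 1)
  row 0: subtract 9×row2 = (1, 0, 0, 9)
  row 1: subtract 3×row2 = (0, 1, 0, 2)
  row 3: subtract 6×row2 = (0, 0, 0, 6)
step 4: normalize row 3 (÷6) = (0, 0, 0, 1)
  row 0: subtract 9×row3 = (1, 0, 0, 0)
  row 1: subtract 2×row3 = (0, 1, 0, 0)
  row 2: subtract 1×row3 = (0, 0, 1, 0)

pivot columns: 0, 1, 2, 3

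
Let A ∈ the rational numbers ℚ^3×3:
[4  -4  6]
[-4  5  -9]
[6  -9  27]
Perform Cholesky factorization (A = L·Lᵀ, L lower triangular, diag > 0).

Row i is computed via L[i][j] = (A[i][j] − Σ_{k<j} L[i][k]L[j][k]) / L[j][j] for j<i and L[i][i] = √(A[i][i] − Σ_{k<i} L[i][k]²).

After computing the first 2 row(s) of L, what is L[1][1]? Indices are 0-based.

Step 1: L[0][0] = √(4) = 2.
  L[1][0] = (-4) / L[0][0] = -2.
Step 2: L[1][1] = √(1) = 1.

L[1][1] = 1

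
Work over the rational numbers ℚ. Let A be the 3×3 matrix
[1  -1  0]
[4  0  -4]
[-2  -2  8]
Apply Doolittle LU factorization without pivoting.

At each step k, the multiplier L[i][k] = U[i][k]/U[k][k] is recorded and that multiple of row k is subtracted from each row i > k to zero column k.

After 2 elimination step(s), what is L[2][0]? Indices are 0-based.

L[2][0] = -2

[col 0] pivot 1
  R1 -= 4*R0 → (0, 4, -4)  (L[1][0] := 4)
  R2 -= -2*R0 → (0, -4, 8)  (L[2][0] := -2)
[col 1] pivot 4
  R2 -= -1*R1 → (0, 0, 4)  (L[2][1] := -1)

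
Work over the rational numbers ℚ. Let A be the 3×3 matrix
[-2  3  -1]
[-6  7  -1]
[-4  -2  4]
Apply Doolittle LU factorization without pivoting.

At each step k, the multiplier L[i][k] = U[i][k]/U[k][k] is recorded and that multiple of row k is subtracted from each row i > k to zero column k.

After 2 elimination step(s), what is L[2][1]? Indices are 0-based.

L[2][1] = 4

[col 0] pivot -2
  R1 -= 3*R0 → (0, -2, 2)  (L[1][0] := 3)
  R2 -= 2*R0 → (0, -8, 6)  (L[2][0] := 2)
[col 1] pivot -2
  R2 -= 4*R1 → (0, 0, -2)  (L[2][1] := 4)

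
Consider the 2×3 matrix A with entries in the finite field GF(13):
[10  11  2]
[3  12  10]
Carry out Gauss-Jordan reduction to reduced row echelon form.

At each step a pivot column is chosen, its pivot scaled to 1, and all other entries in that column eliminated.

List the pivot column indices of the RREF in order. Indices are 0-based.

step 1: normalize row 0 (÷10) = (1, 5, 8)
  row 1: subtract 3×row0 = (0, 10, 12)
step 2: normalize row 1 (÷10) = (0, 1, 9)
  row 0: subtract 5×row1 = (1, 0, 2)

pivot columns: 0, 1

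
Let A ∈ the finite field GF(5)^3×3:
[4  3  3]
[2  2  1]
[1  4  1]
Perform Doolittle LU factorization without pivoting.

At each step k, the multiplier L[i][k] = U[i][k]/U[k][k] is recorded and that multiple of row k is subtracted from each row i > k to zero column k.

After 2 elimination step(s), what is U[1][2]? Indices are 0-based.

U[1][2] = 2

Step 1: pivot at (0,0) is 4.
  row1 ← row1 − (3)·row0  ⇒  L[1][0]=3, U row1=(0, 3, 2)
  row2 ← row2 − (4)·row0  ⇒  L[2][0]=4, U row2=(0, 2, 4)
Step 2: pivot at (1,1) is 3.
  row2 ← row2 − (4)·row1  ⇒  L[2][1]=4, U row2=(0, 0, 1)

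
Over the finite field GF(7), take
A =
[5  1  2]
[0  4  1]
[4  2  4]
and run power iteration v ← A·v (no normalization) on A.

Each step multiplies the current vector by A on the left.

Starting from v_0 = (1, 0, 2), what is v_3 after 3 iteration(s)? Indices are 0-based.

v_0 = (1, 0, 2).
v_1 = A·v_0 = (2, 2, 5).
v_2 = A·v_1 = (1, 6, 4).
v_3 = A·v_2 = (5, 0, 4).

v_3 = (5, 0, 4)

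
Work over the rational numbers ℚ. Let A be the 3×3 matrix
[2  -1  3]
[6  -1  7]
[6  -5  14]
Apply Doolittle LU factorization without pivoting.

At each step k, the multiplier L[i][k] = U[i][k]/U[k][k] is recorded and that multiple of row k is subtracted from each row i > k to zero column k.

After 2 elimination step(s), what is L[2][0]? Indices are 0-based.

k=0: U[0][0]=2
  eliminate (1,0): mult=3, new row 1: (0, 2, -2); set L[1][0]=3
  eliminate (2,0): mult=3, new row 2: (0, -2, 5); set L[2][0]=3
k=1: U[1][1]=2
  eliminate (2,1): mult=-1, new row 2: (0, 0, 3); set L[2][1]=-1

L[2][0] = 3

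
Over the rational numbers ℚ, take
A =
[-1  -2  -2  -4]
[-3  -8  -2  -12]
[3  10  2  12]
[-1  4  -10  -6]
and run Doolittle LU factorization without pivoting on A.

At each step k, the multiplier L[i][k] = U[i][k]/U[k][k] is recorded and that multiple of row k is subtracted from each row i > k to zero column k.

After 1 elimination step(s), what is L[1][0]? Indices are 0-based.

k=0: U[0][0]=-1
  eliminate (1,0): mult=3, new row 1: (0, -2, 4, 0); set L[1][0]=3
  eliminate (2,0): mult=-3, new row 2: (0, 4, -4, 0); set L[2][0]=-3
  eliminate (3,0): mult=1, new row 3: (0, 6, -8, -2); set L[3][0]=1

L[1][0] = 3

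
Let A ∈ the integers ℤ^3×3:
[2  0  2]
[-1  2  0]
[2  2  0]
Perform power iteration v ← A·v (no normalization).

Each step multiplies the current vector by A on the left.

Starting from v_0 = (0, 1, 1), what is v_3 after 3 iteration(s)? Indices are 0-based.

v_3 = (32, -4, 20)

v_0 = (0, 1, 1).
v_1 = A·v_0 = (2, 2, 2).
v_2 = A·v_1 = (8, 2, 8).
v_3 = A·v_2 = (32, -4, 20).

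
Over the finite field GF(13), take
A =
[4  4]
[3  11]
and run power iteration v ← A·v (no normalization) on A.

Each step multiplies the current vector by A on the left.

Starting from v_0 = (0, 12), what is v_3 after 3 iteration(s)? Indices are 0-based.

v_0 = (0, 12).
v_1 = A·v_0 = (9, 2).
v_2 = A·v_1 = (5, 10).
v_3 = A·v_2 = (8, 8).

v_3 = (8, 8)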